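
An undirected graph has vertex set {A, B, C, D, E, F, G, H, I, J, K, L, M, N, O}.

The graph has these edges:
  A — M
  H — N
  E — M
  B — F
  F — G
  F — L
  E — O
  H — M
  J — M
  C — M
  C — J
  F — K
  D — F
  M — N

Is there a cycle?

DFS, tracking each vertex's parent; an edge to a visited non-parent vertex closes a cycle.
Start from I:
visit I (parent –)
visit A (parent –)
  visit M (parent A)
    M–A: parent, skip
    visit E (parent M)
      E–M: parent, skip
      visit O (parent E)
        O–E: parent, skip
    visit N (parent M)
      visit H (parent N)
        H–M: M visited and ≠ parent → cycle
Cycle: M – N – H – M.

Yes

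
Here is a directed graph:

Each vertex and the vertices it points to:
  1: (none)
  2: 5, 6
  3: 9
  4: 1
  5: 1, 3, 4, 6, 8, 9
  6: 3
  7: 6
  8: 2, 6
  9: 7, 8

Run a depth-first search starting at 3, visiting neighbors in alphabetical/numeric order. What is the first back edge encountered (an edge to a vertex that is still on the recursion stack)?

DFS from 3 (visiting neighbors in alphabetical/numeric order); mark gray on enter, black on exit:
3 gray
  9 gray
    7 gray
      6 gray
        6→3: 3 is gray → back edge
First back edge: 6 → 3.

6→3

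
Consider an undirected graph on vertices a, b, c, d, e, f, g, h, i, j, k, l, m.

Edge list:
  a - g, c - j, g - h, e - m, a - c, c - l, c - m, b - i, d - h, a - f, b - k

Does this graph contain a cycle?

No

DFS, tracking each vertex's parent; an edge to a visited non-parent vertex closes a cycle.
Start from e:
visit e (parent –)
  visit m (parent e)
    visit c (parent m)
      visit a (parent c)
        a–c: parent, skip
        visit f (parent a)
          f–a: parent, skip
        visit g (parent a)
          visit h (parent g)
            visit d (parent h)
              d–h: parent, skip
            h–g: parent, skip
          g–a: parent, skip
      visit l (parent c)
        l–c: parent, skip
      visit j (parent c)
        j–c: parent, skip
      c–m: parent, skip
    m–e: parent, skip
visit b (parent –)
  visit i (parent b)
    i–b: parent, skip
  visit k (parent b)
    k–b: parent, skip
No non-parent visited neighbor found — the graph is a forest.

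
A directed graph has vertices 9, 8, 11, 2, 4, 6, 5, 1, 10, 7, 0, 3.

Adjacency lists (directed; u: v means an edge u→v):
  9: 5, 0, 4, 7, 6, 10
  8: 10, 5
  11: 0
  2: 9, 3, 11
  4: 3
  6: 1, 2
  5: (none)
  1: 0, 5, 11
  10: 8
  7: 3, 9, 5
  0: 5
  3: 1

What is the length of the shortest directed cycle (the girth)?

2

For each vertex v, BFS finds the shortest path from v back to v.
The shortest such closed walk is 7 → 9 → 7, length 2.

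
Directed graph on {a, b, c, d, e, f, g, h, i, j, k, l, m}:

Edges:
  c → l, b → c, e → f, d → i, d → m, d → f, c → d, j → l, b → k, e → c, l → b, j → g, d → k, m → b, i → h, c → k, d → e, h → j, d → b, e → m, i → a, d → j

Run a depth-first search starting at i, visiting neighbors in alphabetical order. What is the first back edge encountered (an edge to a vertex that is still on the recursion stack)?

d->b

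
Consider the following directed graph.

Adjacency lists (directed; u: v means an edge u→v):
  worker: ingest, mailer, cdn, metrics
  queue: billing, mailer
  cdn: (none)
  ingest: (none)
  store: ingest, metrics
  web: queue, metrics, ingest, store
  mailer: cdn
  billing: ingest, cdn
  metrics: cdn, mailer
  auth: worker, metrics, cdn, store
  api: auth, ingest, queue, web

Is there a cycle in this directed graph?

No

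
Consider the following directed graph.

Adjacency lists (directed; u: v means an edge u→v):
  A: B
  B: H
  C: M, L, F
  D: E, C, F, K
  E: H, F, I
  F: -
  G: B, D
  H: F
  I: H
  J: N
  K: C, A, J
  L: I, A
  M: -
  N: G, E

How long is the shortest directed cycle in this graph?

For each vertex v, BFS finds the shortest path from v back to v.
The shortest such closed walk is G → D → K → J → N → G, length 5.

5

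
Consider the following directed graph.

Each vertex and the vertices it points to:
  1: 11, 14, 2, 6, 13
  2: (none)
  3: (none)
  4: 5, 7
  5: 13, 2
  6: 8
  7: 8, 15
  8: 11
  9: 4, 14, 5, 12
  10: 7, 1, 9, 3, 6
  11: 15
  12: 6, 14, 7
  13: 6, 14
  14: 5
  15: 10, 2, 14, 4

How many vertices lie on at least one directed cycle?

A vertex is on a directed cycle iff it belongs to a strongly connected component of size ≥ 2 (or has a self-loop).
The vertices on cycles are {1, 4, 5, 6, 7, 8, 9, 10, 11, 12, 13, 14, 15} — 13 in total.

13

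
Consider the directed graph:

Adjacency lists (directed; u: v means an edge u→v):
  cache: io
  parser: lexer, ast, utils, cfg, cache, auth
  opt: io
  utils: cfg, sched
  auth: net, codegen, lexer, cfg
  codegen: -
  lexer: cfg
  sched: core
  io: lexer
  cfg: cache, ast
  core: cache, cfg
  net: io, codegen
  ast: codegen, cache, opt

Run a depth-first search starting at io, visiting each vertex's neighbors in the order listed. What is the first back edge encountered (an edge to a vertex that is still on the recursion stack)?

cache->io

DFS from io (visiting each vertex's neighbors in the order listed); mark gray on enter, black on exit:
io gray
  lexer gray
    cfg gray
      cache gray
        cache→io: io is gray → back edge
First back edge: cache → io.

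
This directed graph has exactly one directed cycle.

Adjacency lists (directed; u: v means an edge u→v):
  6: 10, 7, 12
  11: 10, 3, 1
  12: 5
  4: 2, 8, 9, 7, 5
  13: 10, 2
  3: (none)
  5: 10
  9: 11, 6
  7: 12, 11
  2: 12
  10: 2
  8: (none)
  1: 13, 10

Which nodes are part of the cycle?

DFS with gray/black marking from 12:
12 gray
  5 gray
    10 gray
      2 gray
        2→12: 12 is gray → back edge
Back edge closes the cycle 12 → 5 → 10 → 2 → 12; its vertices are {2, 5, 10, 12}.

2, 5, 10, 12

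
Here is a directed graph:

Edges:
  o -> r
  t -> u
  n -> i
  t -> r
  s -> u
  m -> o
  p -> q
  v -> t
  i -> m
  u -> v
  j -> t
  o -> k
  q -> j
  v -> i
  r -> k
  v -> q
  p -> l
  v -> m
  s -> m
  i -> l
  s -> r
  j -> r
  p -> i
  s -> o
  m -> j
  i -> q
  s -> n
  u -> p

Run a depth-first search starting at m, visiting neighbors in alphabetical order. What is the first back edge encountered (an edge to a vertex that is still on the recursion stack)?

i->m

DFS from m (visiting neighbors in alphabetical order); mark gray on enter, black on exit:
m gray
  j gray
    r gray
      k gray
      k black
    r black
    t gray
      t→r: r black — skip
      u gray
        p gray
          i gray
            l gray
            l black
            i→m: m is gray → back edge
First back edge: i → m.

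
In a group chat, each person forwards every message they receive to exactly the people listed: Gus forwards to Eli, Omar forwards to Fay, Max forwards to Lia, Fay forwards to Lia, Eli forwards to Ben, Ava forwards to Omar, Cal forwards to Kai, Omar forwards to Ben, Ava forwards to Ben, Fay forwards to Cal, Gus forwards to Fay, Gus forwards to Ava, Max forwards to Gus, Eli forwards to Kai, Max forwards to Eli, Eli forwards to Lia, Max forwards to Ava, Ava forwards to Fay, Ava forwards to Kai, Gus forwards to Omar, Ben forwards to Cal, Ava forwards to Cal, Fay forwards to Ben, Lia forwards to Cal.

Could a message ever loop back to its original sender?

No

DFS with white/gray/black marking, starting from Fay:
Fay gray
  Lia gray
    Cal gray
      Kai gray
      Kai black
    Cal black
  Lia black
  Fay→Cal: Cal black — skip
  Ben gray
    Ben→Cal: Cal black — skip
  Ben black
Fay black
Eli gray
  Eli→Lia: Lia black — skip
  Eli→Ben: Ben black — skip
  Eli→Kai: Kai black — skip
Eli black
Max gray
  Ava gray
    Ava→Cal: Cal black — skip
    Ava→Ben: Ben black — skip
    Ava→Kai: Kai black — skip
    Omar gray
      Omar→Fay: Fay black — skip
      Omar→Ben: Ben black — skip
    Omar black
    Ava→Fay: Fay black — skip
  Ava black
  Gus gray
    Gus→Eli: Eli black — skip
    Gus→Ava: Ava black — skip
    Gus→Fay: Fay black — skip
    Gus→Omar: Omar black — skip
  Gus black
  Max→Eli: Eli black — skip
  Max→Lia: Lia black — skip
Max black
Every edge goes to a white or black vertex — no back edge, so the graph is acyclic.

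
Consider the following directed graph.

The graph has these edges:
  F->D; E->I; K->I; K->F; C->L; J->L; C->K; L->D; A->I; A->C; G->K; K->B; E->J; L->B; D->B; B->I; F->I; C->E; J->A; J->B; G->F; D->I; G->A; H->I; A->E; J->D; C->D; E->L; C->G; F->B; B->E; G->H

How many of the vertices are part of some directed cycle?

10

A vertex is on a directed cycle iff it belongs to a strongly connected component of size ≥ 2 (or has a self-loop).
The vertices on cycles are {A, B, C, D, E, F, G, J, K, L} — 10 in total.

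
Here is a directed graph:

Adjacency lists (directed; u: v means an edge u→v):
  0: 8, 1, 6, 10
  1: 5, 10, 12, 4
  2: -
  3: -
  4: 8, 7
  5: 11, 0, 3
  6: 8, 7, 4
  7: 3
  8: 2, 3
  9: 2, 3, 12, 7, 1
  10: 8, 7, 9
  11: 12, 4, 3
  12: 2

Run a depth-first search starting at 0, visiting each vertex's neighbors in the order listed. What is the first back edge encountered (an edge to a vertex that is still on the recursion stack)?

DFS from 0 (visiting each vertex's neighbors in the order listed); mark gray on enter, black on exit:
0 gray
  8 gray
    2 gray
    2 black
    3 gray
    3 black
  8 black
  1 gray
    5 gray
      11 gray
        12 gray
          12→2: 2 black — skip
        12 black
        4 gray
          4→8: 8 black — skip
          7 gray
            7→3: 3 black — skip
          7 black
        4 black
        11→3: 3 black — skip
      11 black
      5→0: 0 is gray → back edge
First back edge: 5 → 0.

5→0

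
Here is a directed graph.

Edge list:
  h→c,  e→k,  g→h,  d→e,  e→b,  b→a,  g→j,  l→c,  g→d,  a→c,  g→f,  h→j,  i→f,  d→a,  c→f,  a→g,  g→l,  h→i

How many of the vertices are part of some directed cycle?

5

A vertex is on a directed cycle iff it belongs to a strongly connected component of size ≥ 2 (or has a self-loop).
The vertices on cycles are {a, b, d, e, g} — 5 in total.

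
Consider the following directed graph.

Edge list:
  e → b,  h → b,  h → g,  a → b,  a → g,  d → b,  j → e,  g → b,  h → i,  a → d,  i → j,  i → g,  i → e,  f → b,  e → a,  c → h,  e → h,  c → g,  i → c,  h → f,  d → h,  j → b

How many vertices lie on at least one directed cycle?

A vertex is on a directed cycle iff it belongs to a strongly connected component of size ≥ 2 (or has a self-loop).
The vertices on cycles are {a, c, d, e, h, i, j} — 7 in total.

7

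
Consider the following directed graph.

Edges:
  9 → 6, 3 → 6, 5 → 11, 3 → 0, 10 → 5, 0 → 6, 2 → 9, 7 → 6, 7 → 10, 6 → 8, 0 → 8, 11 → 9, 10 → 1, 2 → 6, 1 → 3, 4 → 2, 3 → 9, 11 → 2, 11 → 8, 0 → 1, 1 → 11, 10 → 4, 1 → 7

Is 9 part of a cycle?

9 lies on a cycle iff there is a path from 9 back to itself.
Exploring from 9, it never reaches itself; equivalently, its strongly connected component is a singleton.

No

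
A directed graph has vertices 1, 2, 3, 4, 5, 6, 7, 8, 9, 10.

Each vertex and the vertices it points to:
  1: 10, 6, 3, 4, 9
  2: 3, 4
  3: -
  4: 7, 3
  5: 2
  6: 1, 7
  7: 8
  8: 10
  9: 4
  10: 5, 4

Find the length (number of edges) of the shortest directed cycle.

2

For each vertex v, BFS finds the shortest path from v back to v.
The shortest such closed walk is 1 → 6 → 1, length 2.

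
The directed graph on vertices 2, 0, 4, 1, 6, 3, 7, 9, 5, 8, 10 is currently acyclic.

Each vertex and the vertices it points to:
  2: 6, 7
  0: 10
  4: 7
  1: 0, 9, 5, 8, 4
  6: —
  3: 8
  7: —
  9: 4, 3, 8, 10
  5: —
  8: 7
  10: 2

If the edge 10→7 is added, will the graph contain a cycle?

Adding 10→7 creates a cycle iff 7 can already reach 10.
Explore from 7: no path reaches 10. The graph stays acyclic.

No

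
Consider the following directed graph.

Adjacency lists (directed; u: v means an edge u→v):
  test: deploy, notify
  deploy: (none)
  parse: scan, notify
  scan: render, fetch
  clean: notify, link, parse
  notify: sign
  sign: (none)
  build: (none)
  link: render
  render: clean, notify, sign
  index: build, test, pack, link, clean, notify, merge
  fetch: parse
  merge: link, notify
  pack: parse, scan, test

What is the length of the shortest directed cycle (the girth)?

For each vertex v, BFS finds the shortest path from v back to v.
The shortest such closed walk is clean → link → render → clean, length 3.

3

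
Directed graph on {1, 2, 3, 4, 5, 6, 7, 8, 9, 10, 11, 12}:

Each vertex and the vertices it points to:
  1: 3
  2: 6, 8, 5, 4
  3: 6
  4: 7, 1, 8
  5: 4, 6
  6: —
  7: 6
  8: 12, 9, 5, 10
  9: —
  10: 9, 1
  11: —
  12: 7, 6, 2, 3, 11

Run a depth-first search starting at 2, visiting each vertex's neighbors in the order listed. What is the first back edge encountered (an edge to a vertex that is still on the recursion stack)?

DFS from 2 (visiting each vertex's neighbors in the order listed); mark gray on enter, black on exit:
2 gray
  6 gray
  6 black
  8 gray
    12 gray
      7 gray
        7→6: 6 black — skip
      7 black
      12→6: 6 black — skip
      12→2: 2 is gray → back edge
First back edge: 12 → 2.

12→2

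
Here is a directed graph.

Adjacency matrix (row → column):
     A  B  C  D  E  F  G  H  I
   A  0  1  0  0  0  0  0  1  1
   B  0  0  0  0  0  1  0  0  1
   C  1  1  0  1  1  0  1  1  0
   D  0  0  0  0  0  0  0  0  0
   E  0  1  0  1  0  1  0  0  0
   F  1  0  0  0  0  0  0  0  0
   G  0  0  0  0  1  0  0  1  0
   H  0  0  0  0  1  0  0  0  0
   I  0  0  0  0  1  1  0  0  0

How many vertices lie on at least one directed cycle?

6

A vertex is on a directed cycle iff it belongs to a strongly connected component of size ≥ 2 (or has a self-loop).
The vertices on cycles are {A, B, E, F, H, I} — 6 in total.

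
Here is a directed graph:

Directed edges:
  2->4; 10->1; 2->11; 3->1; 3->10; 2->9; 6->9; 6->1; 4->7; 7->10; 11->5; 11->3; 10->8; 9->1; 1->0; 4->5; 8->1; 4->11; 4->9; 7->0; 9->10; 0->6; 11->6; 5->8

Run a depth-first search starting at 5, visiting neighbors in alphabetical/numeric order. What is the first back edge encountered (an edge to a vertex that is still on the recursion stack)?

6->1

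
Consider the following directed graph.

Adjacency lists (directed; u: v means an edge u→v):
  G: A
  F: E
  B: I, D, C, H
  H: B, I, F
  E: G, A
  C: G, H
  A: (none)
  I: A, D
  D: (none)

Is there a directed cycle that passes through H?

H is on a cycle iff H can reach itself via ≥1 edge.
H → B → H — yes.

Yes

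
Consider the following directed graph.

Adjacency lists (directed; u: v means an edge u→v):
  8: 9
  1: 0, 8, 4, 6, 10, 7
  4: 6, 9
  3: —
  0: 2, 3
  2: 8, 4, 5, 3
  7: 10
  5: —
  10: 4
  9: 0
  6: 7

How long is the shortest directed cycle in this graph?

For each vertex v, BFS finds the shortest path from v back to v.
The shortest such closed walk is 6 → 7 → 10 → 4 → 6, length 4.

4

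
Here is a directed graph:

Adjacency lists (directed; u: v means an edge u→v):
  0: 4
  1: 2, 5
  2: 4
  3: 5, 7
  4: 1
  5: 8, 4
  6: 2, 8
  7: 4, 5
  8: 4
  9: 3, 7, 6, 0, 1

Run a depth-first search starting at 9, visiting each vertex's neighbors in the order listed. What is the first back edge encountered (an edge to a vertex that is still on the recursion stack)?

DFS from 9 (visiting each vertex's neighbors in the order listed); mark gray on enter, black on exit:
9 gray
  3 gray
    5 gray
      8 gray
        4 gray
          1 gray
            2 gray
              2→4: 4 is gray → back edge
First back edge: 2 → 4.

2->4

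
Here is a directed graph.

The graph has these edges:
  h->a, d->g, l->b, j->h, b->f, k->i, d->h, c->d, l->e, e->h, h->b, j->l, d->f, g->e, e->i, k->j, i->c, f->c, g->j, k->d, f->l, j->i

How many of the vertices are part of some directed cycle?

A vertex is on a directed cycle iff it belongs to a strongly connected component of size ≥ 2 (or has a self-loop).
The vertices on cycles are {b, c, d, e, f, g, h, i, j, l} — 10 in total.

10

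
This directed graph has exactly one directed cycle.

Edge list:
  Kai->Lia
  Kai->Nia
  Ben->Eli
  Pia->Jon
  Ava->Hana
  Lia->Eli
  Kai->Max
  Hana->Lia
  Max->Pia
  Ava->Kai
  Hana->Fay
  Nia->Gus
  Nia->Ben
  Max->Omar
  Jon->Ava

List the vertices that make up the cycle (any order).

Ava, Jon, Kai, Max, Pia

DFS with gray/black marking from Ava:
Ava gray
  Kai gray
    Max gray
      Pia gray
        Jon gray
          Jon→Ava: Ava is gray → back edge
Back edge closes the cycle Ava → Kai → Max → Pia → Jon → Ava; its vertices are {Ava, Jon, Kai, Max, Pia}.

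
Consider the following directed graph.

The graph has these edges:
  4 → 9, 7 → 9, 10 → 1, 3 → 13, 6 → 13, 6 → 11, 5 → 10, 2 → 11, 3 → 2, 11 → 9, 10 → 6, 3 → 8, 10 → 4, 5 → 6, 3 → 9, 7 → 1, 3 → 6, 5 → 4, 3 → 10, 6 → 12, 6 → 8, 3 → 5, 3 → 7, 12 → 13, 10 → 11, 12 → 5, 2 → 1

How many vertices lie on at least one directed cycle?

4

A vertex is on a directed cycle iff it belongs to a strongly connected component of size ≥ 2 (or has a self-loop).
The vertices on cycles are {5, 6, 10, 12} — 4 in total.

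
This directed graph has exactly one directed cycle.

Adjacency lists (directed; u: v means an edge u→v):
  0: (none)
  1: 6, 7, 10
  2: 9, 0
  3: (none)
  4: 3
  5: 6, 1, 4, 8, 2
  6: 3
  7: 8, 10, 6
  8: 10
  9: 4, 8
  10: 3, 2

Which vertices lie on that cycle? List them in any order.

DFS with gray/black marking from 2:
2 gray
  9 gray
    4 gray
      3 gray
      3 black
    4 black
    8 gray
      10 gray
        10→3: 3 black — skip
        10→2: 2 is gray → back edge
Back edge closes the cycle 2 → 9 → 8 → 10 → 2; its vertices are {2, 8, 9, 10}.

2, 8, 9, 10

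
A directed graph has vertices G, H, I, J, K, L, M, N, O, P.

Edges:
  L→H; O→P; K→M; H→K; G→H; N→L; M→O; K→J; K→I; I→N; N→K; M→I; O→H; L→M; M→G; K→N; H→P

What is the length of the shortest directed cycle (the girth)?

For each vertex v, BFS finds the shortest path from v back to v.
The shortest such closed walk is K → N → K, length 2.

2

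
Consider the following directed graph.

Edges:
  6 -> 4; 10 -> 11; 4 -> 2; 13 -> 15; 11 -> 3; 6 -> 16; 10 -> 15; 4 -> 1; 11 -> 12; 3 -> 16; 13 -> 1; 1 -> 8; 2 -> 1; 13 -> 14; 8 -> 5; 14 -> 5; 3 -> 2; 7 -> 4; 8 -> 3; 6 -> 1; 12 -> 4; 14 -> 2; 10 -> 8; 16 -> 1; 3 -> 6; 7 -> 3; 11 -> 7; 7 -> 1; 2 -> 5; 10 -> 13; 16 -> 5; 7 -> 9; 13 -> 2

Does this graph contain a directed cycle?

Yes

DFS with white/gray/black marking, starting from 5:
5 gray
5 black
1 gray
  8 gray
    3 gray
      6 gray
        16 gray
          16→5: 5 black — skip
          16→1: 1 is gray → back edge
Back edge found, so a cycle exists: 1 → 8 → 3 → 6 → 16 → 1.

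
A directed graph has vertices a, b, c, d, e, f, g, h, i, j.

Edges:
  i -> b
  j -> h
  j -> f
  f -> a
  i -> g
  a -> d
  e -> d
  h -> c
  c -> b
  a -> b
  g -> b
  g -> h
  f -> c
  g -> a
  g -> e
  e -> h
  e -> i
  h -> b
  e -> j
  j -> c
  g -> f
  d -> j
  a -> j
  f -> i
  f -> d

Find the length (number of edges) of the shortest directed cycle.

3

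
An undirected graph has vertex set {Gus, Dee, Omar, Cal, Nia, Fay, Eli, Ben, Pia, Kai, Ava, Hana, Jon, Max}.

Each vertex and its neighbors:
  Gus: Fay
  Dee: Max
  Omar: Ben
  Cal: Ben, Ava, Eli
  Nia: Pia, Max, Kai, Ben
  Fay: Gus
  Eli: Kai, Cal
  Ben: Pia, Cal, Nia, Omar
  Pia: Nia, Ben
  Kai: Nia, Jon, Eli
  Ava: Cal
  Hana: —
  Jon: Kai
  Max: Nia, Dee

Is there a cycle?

DFS, tracking each vertex's parent; an edge to a visited non-parent vertex closes a cycle.
Start from Fay:
visit Fay (parent –)
  visit Gus (parent Fay)
    Gus–Fay: parent, skip
visit Dee (parent –)
  visit Max (parent Dee)
    visit Nia (parent Max)
      visit Pia (parent Nia)
        Pia–Nia: parent, skip
        visit Ben (parent Pia)
          Ben–Pia: parent, skip
          visit Cal (parent Ben)
            Cal–Ben: parent, skip
            visit Ava (parent Cal)
              Ava–Cal: parent, skip
            visit Eli (parent Cal)
              visit Kai (parent Eli)
                Kai–Nia: Nia visited and ≠ parent → cycle
Cycle: Nia – Pia – Ben – Cal – Eli – Kai – Nia.

Yes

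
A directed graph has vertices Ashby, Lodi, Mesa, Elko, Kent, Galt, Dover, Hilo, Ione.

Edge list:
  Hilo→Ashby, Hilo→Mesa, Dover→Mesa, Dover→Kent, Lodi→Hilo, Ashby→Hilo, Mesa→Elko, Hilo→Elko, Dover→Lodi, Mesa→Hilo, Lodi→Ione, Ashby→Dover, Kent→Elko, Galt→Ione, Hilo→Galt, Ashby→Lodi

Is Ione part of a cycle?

Ione lies on a cycle iff there is a path from Ione back to itself.
Exploring from Ione, it never reaches itself; equivalently, its strongly connected component is a singleton.

No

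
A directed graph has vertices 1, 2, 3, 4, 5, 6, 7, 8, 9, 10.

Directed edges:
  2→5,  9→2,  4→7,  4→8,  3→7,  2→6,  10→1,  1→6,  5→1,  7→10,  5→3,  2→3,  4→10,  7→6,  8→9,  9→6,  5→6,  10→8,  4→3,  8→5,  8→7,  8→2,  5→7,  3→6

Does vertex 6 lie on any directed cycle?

6 lies on a cycle iff there is a path from 6 back to itself.
Exploring from 6, it never reaches itself; equivalently, its strongly connected component is a singleton.

No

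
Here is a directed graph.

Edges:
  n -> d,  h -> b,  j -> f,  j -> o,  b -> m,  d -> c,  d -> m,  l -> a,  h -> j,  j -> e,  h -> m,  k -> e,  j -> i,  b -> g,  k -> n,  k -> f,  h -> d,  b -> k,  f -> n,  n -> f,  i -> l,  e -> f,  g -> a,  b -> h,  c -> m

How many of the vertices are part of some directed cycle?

4

A vertex is on a directed cycle iff it belongs to a strongly connected component of size ≥ 2 (or has a self-loop).
The vertices on cycles are {b, f, h, n} — 4 in total.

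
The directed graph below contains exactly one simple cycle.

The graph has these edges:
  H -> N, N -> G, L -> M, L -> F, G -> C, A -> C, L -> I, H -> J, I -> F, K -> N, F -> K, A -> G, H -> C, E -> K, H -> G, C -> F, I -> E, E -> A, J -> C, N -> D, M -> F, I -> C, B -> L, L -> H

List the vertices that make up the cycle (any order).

DFS with gray/black marking from N:
N gray
  G gray
    C gray
      F gray
        K gray
          K→N: N is gray → back edge
Back edge closes the cycle N → G → C → F → K → N; its vertices are {C, F, G, K, N}.

C, F, G, K, N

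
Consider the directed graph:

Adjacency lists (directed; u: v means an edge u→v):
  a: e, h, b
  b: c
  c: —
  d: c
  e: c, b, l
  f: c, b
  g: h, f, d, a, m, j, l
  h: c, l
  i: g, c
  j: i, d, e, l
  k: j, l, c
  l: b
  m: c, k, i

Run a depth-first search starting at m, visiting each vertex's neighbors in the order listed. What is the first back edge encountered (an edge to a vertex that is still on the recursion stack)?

g->m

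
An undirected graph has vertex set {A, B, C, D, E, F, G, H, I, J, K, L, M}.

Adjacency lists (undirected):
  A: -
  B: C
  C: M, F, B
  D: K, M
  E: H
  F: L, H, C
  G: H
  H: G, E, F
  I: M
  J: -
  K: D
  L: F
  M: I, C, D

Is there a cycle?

No

DFS, tracking each vertex's parent; an edge to a visited non-parent vertex closes a cycle.
Start from E:
visit E (parent –)
  visit H (parent E)
    visit G (parent H)
      G–H: parent, skip
    H–E: parent, skip
    visit F (parent H)
      visit L (parent F)
        L–F: parent, skip
      F–H: parent, skip
      visit C (parent F)
        visit M (parent C)
          visit I (parent M)
            I–M: parent, skip
          M–C: parent, skip
          visit D (parent M)
            visit K (parent D)
              K–D: parent, skip
            D–M: parent, skip
        C–F: parent, skip
        visit B (parent C)
          B–C: parent, skip
visit A (parent –)
visit J (parent –)
No non-parent visited neighbor found — the graph is a forest.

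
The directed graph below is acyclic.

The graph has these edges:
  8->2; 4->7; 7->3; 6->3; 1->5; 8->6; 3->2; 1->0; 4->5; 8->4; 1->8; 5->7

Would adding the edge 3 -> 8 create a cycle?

Adding 3→8 creates a cycle iff 8 can already reach 3.
Path from 8: 8 → 6 → 3.
So 8 → … → 3 → 8 is a cycle.

Yes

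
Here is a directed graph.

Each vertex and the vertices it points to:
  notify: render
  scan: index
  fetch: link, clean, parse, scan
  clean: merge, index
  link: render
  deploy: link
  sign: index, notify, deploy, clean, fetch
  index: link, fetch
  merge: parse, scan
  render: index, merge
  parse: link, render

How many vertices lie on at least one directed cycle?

A vertex is on a directed cycle iff it belongs to a strongly connected component of size ≥ 2 (or has a self-loop).
The vertices on cycles are {link, scan, clean, fetch, index, merge, parse, render} — 8 in total.

8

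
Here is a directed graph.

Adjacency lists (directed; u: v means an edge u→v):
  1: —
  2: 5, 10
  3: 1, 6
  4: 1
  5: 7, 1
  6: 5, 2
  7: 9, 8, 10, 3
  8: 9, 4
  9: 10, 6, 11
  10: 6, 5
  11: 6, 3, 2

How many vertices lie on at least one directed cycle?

9

A vertex is on a directed cycle iff it belongs to a strongly connected component of size ≥ 2 (or has a self-loop).
The vertices on cycles are {2, 3, 5, 6, 7, 8, 9, 10, 11} — 9 in total.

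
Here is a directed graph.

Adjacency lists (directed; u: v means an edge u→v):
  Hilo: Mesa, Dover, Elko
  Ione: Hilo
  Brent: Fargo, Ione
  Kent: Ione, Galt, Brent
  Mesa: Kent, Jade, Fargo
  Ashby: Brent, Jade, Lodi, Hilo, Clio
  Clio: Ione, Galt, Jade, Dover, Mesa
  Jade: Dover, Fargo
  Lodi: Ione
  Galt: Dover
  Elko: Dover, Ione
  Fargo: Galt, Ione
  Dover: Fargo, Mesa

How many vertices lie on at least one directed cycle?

A vertex is on a directed cycle iff it belongs to a strongly connected component of size ≥ 2 (or has a self-loop).
The vertices on cycles are {Elko, Galt, Hilo, Ione, Jade, Kent, Mesa, Brent, Dover, Fargo} — 10 in total.

10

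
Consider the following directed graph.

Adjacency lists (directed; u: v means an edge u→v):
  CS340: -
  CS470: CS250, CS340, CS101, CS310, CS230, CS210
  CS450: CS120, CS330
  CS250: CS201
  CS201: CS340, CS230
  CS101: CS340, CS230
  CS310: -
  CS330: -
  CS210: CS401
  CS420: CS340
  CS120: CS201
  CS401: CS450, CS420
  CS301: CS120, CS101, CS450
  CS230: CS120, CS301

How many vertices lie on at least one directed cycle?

A vertex is on a directed cycle iff it belongs to a strongly connected component of size ≥ 2 (or has a self-loop).
The vertices on cycles are {CS101, CS120, CS201, CS230, CS301, CS450} — 6 in total.

6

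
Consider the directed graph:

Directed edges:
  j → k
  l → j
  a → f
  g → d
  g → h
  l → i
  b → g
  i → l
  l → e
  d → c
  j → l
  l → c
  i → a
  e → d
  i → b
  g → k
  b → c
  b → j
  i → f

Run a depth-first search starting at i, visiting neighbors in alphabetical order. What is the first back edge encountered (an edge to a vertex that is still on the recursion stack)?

l->i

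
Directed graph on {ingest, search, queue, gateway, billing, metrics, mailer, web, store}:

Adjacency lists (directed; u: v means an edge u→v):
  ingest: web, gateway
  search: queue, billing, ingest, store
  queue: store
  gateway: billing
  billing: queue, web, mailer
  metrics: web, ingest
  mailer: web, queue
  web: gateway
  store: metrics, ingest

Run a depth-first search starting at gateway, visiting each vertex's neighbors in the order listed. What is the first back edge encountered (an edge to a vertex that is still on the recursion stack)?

web→gateway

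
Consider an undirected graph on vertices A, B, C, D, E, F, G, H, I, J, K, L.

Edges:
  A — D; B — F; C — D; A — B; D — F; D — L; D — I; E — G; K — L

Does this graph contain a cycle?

Yes

DFS, tracking each vertex's parent; an edge to a visited non-parent vertex closes a cycle.
Start from L:
visit L (parent –)
  visit K (parent L)
    K–L: parent, skip
  visit D (parent L)
    visit I (parent D)
      I–D: parent, skip
    visit F (parent D)
      F–D: parent, skip
      visit B (parent F)
        B–F: parent, skip
        visit A (parent B)
          A–D: D visited and ≠ parent → cycle
Cycle: D – F – B – A – D.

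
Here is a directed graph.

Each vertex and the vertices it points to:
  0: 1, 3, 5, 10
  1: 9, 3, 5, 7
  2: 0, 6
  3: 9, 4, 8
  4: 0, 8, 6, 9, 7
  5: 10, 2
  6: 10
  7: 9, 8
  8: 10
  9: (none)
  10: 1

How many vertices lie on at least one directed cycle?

A vertex is on a directed cycle iff it belongs to a strongly connected component of size ≥ 2 (or has a self-loop).
The vertices on cycles are {0, 1, 2, 3, 4, 5, 6, 7, 8, 10} — 10 in total.

10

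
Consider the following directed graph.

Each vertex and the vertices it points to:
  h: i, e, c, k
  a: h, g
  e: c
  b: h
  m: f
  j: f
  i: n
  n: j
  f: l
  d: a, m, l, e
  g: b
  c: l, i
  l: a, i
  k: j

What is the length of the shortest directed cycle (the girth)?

For each vertex v, BFS finds the shortest path from v back to v.
The shortest such closed walk is a → h → c → l → a, length 4.

4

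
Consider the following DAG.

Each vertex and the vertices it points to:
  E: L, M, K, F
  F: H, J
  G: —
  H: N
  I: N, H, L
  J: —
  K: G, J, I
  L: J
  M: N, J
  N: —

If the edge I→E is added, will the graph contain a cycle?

Yes

Adding I→E creates a cycle iff E can already reach I.
Path from E: E → K → I.
So E → … → I → E is a cycle.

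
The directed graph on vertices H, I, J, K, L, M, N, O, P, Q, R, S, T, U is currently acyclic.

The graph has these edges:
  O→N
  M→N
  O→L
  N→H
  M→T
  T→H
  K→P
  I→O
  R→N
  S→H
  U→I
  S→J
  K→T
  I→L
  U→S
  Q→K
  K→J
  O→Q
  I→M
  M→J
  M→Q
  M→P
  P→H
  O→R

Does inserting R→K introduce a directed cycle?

No

Adding R→K creates a cycle iff K can already reach R.
Explore from K: no path reaches R. The graph stays acyclic.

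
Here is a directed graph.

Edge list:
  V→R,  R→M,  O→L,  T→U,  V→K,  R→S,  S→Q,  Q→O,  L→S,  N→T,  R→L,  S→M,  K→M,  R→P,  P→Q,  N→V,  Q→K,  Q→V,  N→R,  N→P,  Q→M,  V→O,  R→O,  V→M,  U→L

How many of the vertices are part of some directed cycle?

A vertex is on a directed cycle iff it belongs to a strongly connected component of size ≥ 2 (or has a self-loop).
The vertices on cycles are {L, O, P, Q, R, S, V} — 7 in total.

7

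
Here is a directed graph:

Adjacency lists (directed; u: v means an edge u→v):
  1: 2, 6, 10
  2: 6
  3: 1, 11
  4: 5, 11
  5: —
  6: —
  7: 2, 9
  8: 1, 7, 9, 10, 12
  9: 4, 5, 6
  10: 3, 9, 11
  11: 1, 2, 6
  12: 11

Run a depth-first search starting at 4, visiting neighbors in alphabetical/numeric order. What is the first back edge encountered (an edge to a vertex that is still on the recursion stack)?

3->1

DFS from 4 (visiting neighbors in alphabetical/numeric order); mark gray on enter, black on exit:
4 gray
  5 gray
  5 black
  11 gray
    1 gray
      2 gray
        6 gray
        6 black
      2 black
      1→6: 6 black — skip
      10 gray
        3 gray
          3→1: 1 is gray → back edge
First back edge: 3 → 1.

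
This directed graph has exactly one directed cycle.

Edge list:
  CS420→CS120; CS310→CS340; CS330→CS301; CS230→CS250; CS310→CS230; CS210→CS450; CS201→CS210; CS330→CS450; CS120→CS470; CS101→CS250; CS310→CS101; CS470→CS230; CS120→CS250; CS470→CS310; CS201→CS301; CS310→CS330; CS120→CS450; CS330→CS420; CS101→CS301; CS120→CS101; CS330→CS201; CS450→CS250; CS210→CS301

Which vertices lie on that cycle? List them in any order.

CS120, CS310, CS330, CS420, CS470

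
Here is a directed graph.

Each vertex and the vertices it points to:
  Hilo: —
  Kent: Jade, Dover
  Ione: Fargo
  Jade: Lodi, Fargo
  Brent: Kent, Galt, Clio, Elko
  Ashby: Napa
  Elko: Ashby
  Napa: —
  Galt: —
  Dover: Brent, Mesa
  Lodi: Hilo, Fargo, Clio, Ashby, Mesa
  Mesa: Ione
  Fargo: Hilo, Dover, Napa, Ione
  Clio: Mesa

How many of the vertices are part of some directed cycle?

9

A vertex is on a directed cycle iff it belongs to a strongly connected component of size ≥ 2 (or has a self-loop).
The vertices on cycles are {Clio, Ione, Jade, Kent, Lodi, Mesa, Brent, Dover, Fargo} — 9 in total.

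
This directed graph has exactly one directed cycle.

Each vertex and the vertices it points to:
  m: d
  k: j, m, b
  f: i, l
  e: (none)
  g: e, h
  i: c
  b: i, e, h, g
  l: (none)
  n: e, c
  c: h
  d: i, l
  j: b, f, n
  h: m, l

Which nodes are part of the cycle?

c, d, h, i, m

DFS with gray/black marking from m:
m gray
  d gray
    i gray
      c gray
        h gray
          h→m: m is gray → back edge
Back edge closes the cycle m → d → i → c → h → m; its vertices are {c, d, h, i, m}.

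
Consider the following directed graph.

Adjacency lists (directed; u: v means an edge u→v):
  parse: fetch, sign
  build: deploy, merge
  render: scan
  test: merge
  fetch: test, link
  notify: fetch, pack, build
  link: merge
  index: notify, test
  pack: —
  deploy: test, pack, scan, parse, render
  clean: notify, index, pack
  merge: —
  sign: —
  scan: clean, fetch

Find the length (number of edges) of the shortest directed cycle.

For each vertex v, BFS finds the shortest path from v back to v.
The shortest such closed walk is deploy → scan → clean → notify → build → deploy, length 5.

5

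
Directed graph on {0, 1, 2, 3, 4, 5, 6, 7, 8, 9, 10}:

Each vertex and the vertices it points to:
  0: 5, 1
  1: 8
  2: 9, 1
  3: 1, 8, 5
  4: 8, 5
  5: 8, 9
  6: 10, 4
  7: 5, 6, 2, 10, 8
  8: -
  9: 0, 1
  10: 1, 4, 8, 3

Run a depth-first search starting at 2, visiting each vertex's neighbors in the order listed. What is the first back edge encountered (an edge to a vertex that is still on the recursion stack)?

DFS from 2 (visiting each vertex's neighbors in the order listed); mark gray on enter, black on exit:
2 gray
  9 gray
    0 gray
      5 gray
        8 gray
        8 black
        5→9: 9 is gray → back edge
First back edge: 5 → 9.

5→9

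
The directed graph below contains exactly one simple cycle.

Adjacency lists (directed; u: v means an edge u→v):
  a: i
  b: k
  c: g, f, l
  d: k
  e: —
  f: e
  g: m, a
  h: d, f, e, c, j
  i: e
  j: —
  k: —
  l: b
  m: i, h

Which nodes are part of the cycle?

c, g, h, m

DFS with gray/black marking from h:
h gray
  d gray
    k gray
    k black
  d black
  f gray
    e gray
    e black
  f black
  h→e: e black — skip
  c gray
    g gray
      m gray
        i gray
          i→e: e black — skip
        i black
        m→h: h is gray → back edge
Back edge closes the cycle h → c → g → m → h; its vertices are {c, g, h, m}.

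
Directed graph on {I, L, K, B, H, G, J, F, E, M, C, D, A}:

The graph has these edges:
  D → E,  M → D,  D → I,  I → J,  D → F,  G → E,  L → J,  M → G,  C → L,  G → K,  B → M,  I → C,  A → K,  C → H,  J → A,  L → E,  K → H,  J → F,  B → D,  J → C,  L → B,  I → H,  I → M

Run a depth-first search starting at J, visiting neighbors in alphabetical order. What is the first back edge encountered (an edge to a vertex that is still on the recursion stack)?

I->C

DFS from J (visiting neighbors in alphabetical order); mark gray on enter, black on exit:
J gray
  A gray
    K gray
      H gray
      H black
    K black
  A black
  C gray
    C→H: H black — skip
    L gray
      B gray
        D gray
          E gray
          E black
          F gray
          F black
          I gray
            I→C: C is gray → back edge
First back edge: I → C.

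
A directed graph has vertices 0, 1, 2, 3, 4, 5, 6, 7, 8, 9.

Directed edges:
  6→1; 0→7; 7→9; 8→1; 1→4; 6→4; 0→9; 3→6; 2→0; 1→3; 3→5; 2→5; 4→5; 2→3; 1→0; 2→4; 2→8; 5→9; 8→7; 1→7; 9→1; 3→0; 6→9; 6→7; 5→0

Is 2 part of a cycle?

No

2 lies on a cycle iff there is a path from 2 back to itself.
Exploring from 2, it never reaches itself; equivalently, its strongly connected component is a singleton.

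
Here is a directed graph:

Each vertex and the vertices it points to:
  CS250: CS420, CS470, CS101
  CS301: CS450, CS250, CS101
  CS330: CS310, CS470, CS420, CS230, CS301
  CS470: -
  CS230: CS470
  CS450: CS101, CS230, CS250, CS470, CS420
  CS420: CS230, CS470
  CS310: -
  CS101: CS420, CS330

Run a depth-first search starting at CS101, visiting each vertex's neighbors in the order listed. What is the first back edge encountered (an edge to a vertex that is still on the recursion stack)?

DFS from CS101 (visiting each vertex's neighbors in the order listed); mark gray on enter, black on exit:
CS101 gray
  CS420 gray
    CS230 gray
      CS470 gray
      CS470 black
    CS230 black
    CS420→CS470: CS470 black — skip
  CS420 black
  CS330 gray
    CS310 gray
    CS310 black
    CS330→CS470: CS470 black — skip
    CS330→CS420: CS420 black — skip
    CS330→CS230: CS230 black — skip
    CS301 gray
      CS450 gray
        CS450→CS101: CS101 is gray → back edge
First back edge: CS450 → CS101.

CS450->CS101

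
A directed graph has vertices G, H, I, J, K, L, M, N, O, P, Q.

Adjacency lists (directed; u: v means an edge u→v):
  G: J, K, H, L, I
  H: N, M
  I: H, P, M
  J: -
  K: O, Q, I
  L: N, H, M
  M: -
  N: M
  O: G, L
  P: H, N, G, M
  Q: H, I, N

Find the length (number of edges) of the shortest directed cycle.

3

For each vertex v, BFS finds the shortest path from v back to v.
The shortest such closed walk is G → I → P → G, length 3.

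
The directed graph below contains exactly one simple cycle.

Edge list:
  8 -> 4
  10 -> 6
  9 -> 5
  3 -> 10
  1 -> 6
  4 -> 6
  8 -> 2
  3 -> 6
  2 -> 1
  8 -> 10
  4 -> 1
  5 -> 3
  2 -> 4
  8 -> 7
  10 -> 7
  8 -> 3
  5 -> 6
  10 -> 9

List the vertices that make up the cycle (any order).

DFS with gray/black marking from 10:
10 gray
  9 gray
    5 gray
      6 gray
      6 black
      3 gray
        3→10: 10 is gray → back edge
Back edge closes the cycle 10 → 9 → 5 → 3 → 10; its vertices are {3, 5, 9, 10}.

3, 5, 9, 10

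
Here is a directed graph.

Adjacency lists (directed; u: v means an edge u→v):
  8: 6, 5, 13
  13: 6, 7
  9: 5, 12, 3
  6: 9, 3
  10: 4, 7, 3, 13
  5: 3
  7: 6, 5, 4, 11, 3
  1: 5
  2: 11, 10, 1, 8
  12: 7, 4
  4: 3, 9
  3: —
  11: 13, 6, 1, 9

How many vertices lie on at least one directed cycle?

A vertex is on a directed cycle iff it belongs to a strongly connected component of size ≥ 2 (or has a self-loop).
The vertices on cycles are {4, 6, 7, 9, 11, 12, 13} — 7 in total.

7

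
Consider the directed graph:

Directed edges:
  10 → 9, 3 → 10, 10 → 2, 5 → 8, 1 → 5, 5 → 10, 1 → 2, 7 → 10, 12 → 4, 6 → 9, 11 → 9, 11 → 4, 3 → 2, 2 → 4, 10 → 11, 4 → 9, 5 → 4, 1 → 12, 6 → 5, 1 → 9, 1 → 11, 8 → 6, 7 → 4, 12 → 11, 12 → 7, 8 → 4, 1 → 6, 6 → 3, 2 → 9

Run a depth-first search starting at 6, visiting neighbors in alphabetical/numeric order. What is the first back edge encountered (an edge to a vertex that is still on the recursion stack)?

8→6

DFS from 6 (visiting neighbors in alphabetical/numeric order); mark gray on enter, black on exit:
6 gray
  3 gray
    2 gray
      4 gray
        9 gray
        9 black
      4 black
      2→9: 9 black — skip
    2 black
    10 gray
      10→2: 2 black — skip
      10→9: 9 black — skip
      11 gray
        11→4: 4 black — skip
        11→9: 9 black — skip
      11 black
    10 black
  3 black
  5 gray
    5→4: 4 black — skip
    8 gray
      8→4: 4 black — skip
      8→6: 6 is gray → back edge
First back edge: 8 → 6.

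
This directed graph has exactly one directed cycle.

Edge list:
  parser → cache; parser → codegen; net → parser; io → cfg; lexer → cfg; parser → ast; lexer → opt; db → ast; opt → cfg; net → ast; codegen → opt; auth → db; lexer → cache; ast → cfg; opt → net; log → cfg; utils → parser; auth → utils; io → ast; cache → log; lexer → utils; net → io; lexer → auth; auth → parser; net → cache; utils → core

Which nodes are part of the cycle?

DFS with gray/black marking from opt:
opt gray
  cfg gray
  cfg black
  net gray
    cache gray
      log gray
        log→cfg: cfg black — skip
      log black
    cache black
    io gray
      io→cfg: cfg black — skip
      ast gray
        ast→cfg: cfg black — skip
      ast black
    io black
    parser gray
      codegen gray
        codegen→opt: opt is gray → back edge
Back edge closes the cycle opt → net → parser → codegen → opt; its vertices are {net, opt, parser, codegen}.

net, opt, parser, codegen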